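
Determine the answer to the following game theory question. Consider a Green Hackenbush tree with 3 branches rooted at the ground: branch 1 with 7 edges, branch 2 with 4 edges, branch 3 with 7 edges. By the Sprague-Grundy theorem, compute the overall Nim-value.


The tree has 3 branches from the ground vertex.
In Green Hackenbush, the Nim-value of a simple path of length k is k.
Branch 1: length 7, Nim-value = 7
Branch 2: length 4, Nim-value = 4
Branch 3: length 7, Nim-value = 7
Total Nim-value = XOR of all branch values:
0 XOR 7 = 7
7 XOR 4 = 3
3 XOR 7 = 4
Nim-value of the tree = 4

4


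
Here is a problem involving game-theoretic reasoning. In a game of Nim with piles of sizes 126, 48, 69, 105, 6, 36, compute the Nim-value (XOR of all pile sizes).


We need the XOR (exclusive or) of all pile sizes.
After XOR-ing pile 1 (size 126): 0 XOR 126 = 126
After XOR-ing pile 2 (size 48): 126 XOR 48 = 78
After XOR-ing pile 3 (size 69): 78 XOR 69 = 11
After XOR-ing pile 4 (size 105): 11 XOR 105 = 98
After XOR-ing pile 5 (size 6): 98 XOR 6 = 100
After XOR-ing pile 6 (size 36): 100 XOR 36 = 64
The Nim-value of this position is 64.

64


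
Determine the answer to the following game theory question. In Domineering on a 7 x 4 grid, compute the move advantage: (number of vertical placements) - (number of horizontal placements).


Board is 7 x 4 (rows x cols).
Left (vertical) placements: (rows-1) * cols = 6 * 4 = 24
Right (horizontal) placements: rows * (cols-1) = 7 * 3 = 21
Advantage = Left - Right = 24 - 21 = 3

3


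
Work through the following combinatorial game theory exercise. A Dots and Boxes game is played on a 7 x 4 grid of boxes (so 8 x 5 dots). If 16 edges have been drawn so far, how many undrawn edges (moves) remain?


Grid: 7 x 4 boxes, i.e. 8 rows and 5 columns of dots.
Horizontal edges: (rows + 1) * cols = 8 * 4 = 32
Vertical edges: rows * (cols + 1) = 7 * 5 = 35
Total edges: 32 + 35 = 67
Edges drawn: 16
Remaining: 67 - 16 = 51

51


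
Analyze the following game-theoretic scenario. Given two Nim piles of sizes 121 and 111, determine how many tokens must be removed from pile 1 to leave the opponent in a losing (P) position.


Piles: 121 and 111
Current XOR: 121 XOR 111 = 22 (non-zero, so this is an N-position).
To make the XOR zero, we need to find a move that balances the piles.
For pile 1 (size 121): target = 121 XOR 22 = 111
We reduce pile 1 from 121 to 111.
Tokens removed: 121 - 111 = 10
Verification: 111 XOR 111 = 0

10


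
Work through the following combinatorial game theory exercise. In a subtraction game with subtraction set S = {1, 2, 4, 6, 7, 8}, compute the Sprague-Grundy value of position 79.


The subtraction set is S = {1, 2, 4, 6, 7, 8}.
G(k) = mex{ G(k - s) : s in S, s <= k }. We compute iteratively: G(0) = 0.
G(1) = mex({0}) = 1
G(2) = mex({0, 1}) = 2
G(3) = mex({1, 2}) = 0
G(4) = mex({0, 2}) = 1
G(5) = mex({0, 1}) = 2
G(6) = mex({0, 1, 2}) = 3
G(7) = mex({0, 1, 2, 3}) = 4
G(8) = mex({0, 1, 2, 3, 4}) = 5
G(9) = mex({0, 1, 2, 4, 5}) = 3
G(10) = mex({0, 1, 2, 3, 5}) = 4
G(11) = mex({0, 1, 2, 3, 4}) = 5
G(12) = mex({1, 2, 3, 4, 5}) = 0
G(13) = mex({0, 2, 3, 4, 5}) = 1
G(14) = mex({0, 1, 3, 4, 5}) = 2
G(15) = mex({1, 2, 3, 4, 5}) = 0
G(16) = mex({0, 2, 3, 4, 5}) = 1
G(17) = mex({0, 1, 3, 4, 5}) = 2
G(18) = mex({0, 1, 2, 4, 5}) = 3
G(19) = mex({0, 1, 2, 3, 5}) = 4
Observe that G(12)..G(19) = 0, 1, 2, 0, 1, 2, 3, 4 repeats G(0)..G(7) = 0, 1, 2, 0, 1, 2, 3, 4.
For k >= max(S) = 8, G(k) is determined by the previous 8 values G(k-8)..G(k-1); a window of 8 consecutive values has recurred shifted by 12, so by induction G(k + 12) = G(k) for all k >= 0: the sequence is periodic from the start with period 12.
One period: G(0..11) = 0, 1, 2, 0, 1, 2, 3, 4, 5, 3, 4, 5.
79 mod 12 = 7, so G(79) = G(7) = 4.

4


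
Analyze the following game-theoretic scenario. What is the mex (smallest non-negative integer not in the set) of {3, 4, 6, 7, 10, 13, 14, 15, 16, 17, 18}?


Set = {3, 4, 6, 7, 10, 13, 14, 15, 16, 17, 18}
0 is NOT in the set. This is the mex.
mex = 0

0


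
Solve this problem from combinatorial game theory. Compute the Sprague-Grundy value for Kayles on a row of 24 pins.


Kayles: a move removes 1 or 2 adjacent pins from a contiguous row.
Removing pins from a row of k leaves two independent rows (a, b) with a + b = k - 1 (one pin) or a + b = k - 2 (two pins); an end removal gives a = 0.
By Sprague-Grundy, G(k) = mex{ G(a) XOR G(b) } over all these splits. G(0) = 0.
G(1): splits (0,0):0^0=0 -> mex({0}) = 1
G(2): splits (0,1):0^1=1 (0,0):0^0=0 -> mex({0, 1}) = 2
G(3): splits (0,2):0^2=2 (1,1):1^1=0 (0,1):0^1=1 -> mex({0, 1, 2}) = 3
G(4): splits (0,3):0^3=3 (1,2):1^2=3 (0,2):0^2=2 (1,1):1^1=0 -> mex({0, 2, 3}) = 1
G(5): splits (0,4):0^1=1 (1,3):1^3=2 (2,2):2^2=0 (0,3):0^3=3 (1,2):1^2=3 -> mex({0, 1, 2, 3}) = 4
G(6) = mex({0, 1, 2, 4}) = 3
G(7) = mex({0, 1, 3, 4, 5}) = 2
G(8) = mex({0, 2, 3, 5, 6}) = 1
G(9) = mex({0, 1, 2, 3, 6, 7}) = 4
G(10) = mex({0, 1, 3, 4, 5, 7}) = 2
G(11) = mex({0, 1, 2, 3, 4, 5}) = 6
G(12) = mex({0, 1, 2, 3, 5, 6, 7}) = 4
G(13) = mex({0, 2, 3, 4, 6, 7}) = 1
G(14) = mex({0, 1, 4, 5, 6, 7}) = 2
G(15) = mex({0, 1, 2, 3, 4, 5, 6}) = 7
G(16) = mex({0, 2, 3, 5, 6, 7}) = 1
G(17) = mex({0, 1, 2, 3, 5, 6, 7}) = 4
G(18) = mex({0, 1, 2, 4, 5, 6}) = 3
G(19) = mex({0, 1, 3, 4, 5, 7}) = 2
G(20) = mex({0, 2, 3, 4, 5, 6, 7}) = 1
G(21) = mex({0, 1, 2, 3, 5, 6, 7}) = 4
G(22) = mex({0, 1, 2, 3, 4, 5, 7}) = 6
G(23) = mex({0, 1, 2, 3, 4, 5, 6}) = 7
G(24) = mex({0, 1, 2, 3, 5, 6, 7}) = 4
Therefore G(24) = 4.

4


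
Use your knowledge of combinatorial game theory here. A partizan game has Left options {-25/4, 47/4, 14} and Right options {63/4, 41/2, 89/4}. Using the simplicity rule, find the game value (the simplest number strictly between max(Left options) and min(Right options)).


Left options: {-25/4, 47/4, 14}, max = 14
Right options: {63/4, 41/2, 89/4}, min = 63/4
All options are numbers and max(Left) < min(Right), so by the simplicity theorem the value is the simplest (earliest-born) number strictly between 14 and 63/4.
The only integer strictly between 14 and 63/4 is 15.
No non-integer in the interval can be simpler: if x is a non-integer in the interval, then floor(x) or ceil(x) also lies in the interval (the interval contains an integer), and both are proper prefixes of x's sign expansion, i.e. born earlier. So the game value is 15.
Game value = 15

15


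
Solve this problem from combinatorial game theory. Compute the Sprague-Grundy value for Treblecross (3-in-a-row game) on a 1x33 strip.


Treblecross: place X on empty cells; 3-in-a-row wins.
Playing within two cells of an existing X lets the opponent win at once, so sensible play treats the cells i-2..i+2 around each X as dead. The player left with no safe cell loses, so this is a normal-play take-away game on strips of safe cells.
Placing X at cell i (0-indexed) of a strip of k safe cells leaves independent strips of sizes max(0, i-2) and max(0, k-i-3). Hence G(k) = mex{ G(max(0,i-2)) XOR G(max(0,k-i-3)) : 0 <= i < k }, with G(0) = 0.
G(1): splits (0,0):0^0=0 -> mex({0}) = 1
G(2): splits (0,0):0^0=0 -> mex({0}) = 1
G(3): splits (0,0):0^0=0 -> mex({0}) = 1
G(4): splits (0,1):0^1=1 (0,0):0^0=0 -> mex({0, 1}) = 2
G(5): splits (0,2):0^1=1 (0,1):0^1=1 (0,0):0^0=0 -> mex({0, 1}) = 2
G(6) = mex({1}) = 0
G(7) = mex({0, 1, 2}) = 3
G(8) = mex({0, 1, 2}) = 3
G(9) = mex({0, 2}) = 1
G(10) = mex({0, 2, 3}) = 1
G(11) = mex({0, 3}) = 1
G(12) = mex({1, 3}) = 0
G(13) = mex({0, 1, 2, 3}) = 4
G(14) = mex({0, 1, 2}) = 3
G(15) = mex({0, 1, 2}) = 3
G(16) = mex({0, 1, 2, 4}) = 3
G(17) = mex({0, 1, 3, 4}) = 2
G(18) = mex({0, 1, 3, 4}) = 2
G(19) = mex({0, 1, 3, 5}) = 2
G(20) = mex({0, 1, 2, 3, 5}) = 4
G(21) = mex({0, 1, 2, 3, 5}) = 4
G(22) = mex({1, 2, 6}) = 0
G(23) = mex({0, 1, 2, 3, 4, 6}) = 5
G(24) = mex({0, 1, 2, 3, 4}) = 5
G(25) = mex({0, 1, 3, 4, 7}) = 2
G(26) = mex({0, 1, 3, 4, 5, 7}) = 2
G(27) = mex({0, 1, 3, 5}) = 2
G(28) = mex({0, 1, 2, 5}) = 3
G(29) = mex({0, 1, 2, 4, 5, 6}) = 3
G(30) = mex({1, 2, 4, 6}) = 0
G(31) = mex({0, 1, 2, 3, 4, 6}) = 5
G(32) = mex({1, 2, 3, 4, 7}) = 0
G(33) = mex({0, 3, 7}) = 1
Therefore G(33) = 1.

1


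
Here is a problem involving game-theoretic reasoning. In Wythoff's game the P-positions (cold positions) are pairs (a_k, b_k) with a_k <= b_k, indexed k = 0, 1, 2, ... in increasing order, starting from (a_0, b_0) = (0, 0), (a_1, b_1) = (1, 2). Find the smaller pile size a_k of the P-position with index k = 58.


By Wythoff's theorem, a_k = floor(k * phi) and b_k = floor(k * phi^2) = a_k + k, where phi = (1 + sqrt(5))/2 is the golden ratio.
phi = (1 + sqrt(5))/2 = 1.618034
k = 58
k * phi = 58 * 1.618034 = 93.845971
a_58 = floor(k * phi) = 93

93


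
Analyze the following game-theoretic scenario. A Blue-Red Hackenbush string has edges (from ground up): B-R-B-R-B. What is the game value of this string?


Edges (from ground): B-R-B-R-B
By Berlekamp's sign-expansion rule, a Blue-Red Hackenbush stalk has the value of the surreal number whose sign sequence is the edge sequence with B -> + and R -> -.
Sign sequence: +-+-+
Trace the sign expansion in the surreal number tree, starting from 0:
Edge 1: B (sign +) -> bounds (0, +inf), value = 1
Edge 2: R (sign -) -> bounds (0, 1), value = 1/2
Edge 3: B (sign +) -> bounds (1/2, 1), value = 3/4
Edge 4: R (sign -) -> bounds (1/2, 3/4), value = 5/8
Edge 5: B (sign +) -> bounds (5/8, 3/4), value = 11/16
Game value = 11/16

11/16


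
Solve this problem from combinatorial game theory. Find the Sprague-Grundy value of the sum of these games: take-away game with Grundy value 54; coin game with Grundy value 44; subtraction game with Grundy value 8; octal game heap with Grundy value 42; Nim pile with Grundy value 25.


By the Sprague-Grundy theorem, the Grundy value of a sum of games is the XOR of individual Grundy values.
take-away game: Grundy value = 54. Running XOR: 0 XOR 54 = 54
coin game: Grundy value = 44. Running XOR: 54 XOR 44 = 26
subtraction game: Grundy value = 8. Running XOR: 26 XOR 8 = 18
octal game heap: Grundy value = 42. Running XOR: 18 XOR 42 = 56
Nim pile: Grundy value = 25. Running XOR: 56 XOR 25 = 33
The combined Grundy value is 33.

33


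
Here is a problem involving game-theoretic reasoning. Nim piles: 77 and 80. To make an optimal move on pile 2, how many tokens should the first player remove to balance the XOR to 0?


Piles: 77 and 80
Current XOR: 77 XOR 80 = 29 (non-zero, so this is an N-position).
To make the XOR zero, we need to find a move that balances the piles.
For pile 2 (size 80): target = 80 XOR 29 = 77
We reduce pile 2 from 80 to 77.
Tokens removed: 80 - 77 = 3
Verification: 77 XOR 77 = 0

3


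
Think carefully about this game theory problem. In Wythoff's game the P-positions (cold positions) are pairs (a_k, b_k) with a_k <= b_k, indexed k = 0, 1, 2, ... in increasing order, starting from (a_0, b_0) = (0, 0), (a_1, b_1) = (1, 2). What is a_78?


By Wythoff's theorem, a_k = floor(k * phi) and b_k = floor(k * phi^2) = a_k + k, where phi = (1 + sqrt(5))/2 is the golden ratio.
phi = (1 + sqrt(5))/2 = 1.618034
k = 78
k * phi = 78 * 1.618034 = 126.206651
a_78 = floor(k * phi) = 126

126


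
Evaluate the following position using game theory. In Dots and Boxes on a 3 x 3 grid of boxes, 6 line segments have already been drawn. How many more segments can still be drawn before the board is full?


Grid: 3 x 3 boxes, i.e. 4 rows and 4 columns of dots.
Horizontal edges: (rows + 1) * cols = 4 * 3 = 12
Vertical edges: rows * (cols + 1) = 3 * 4 = 12
Total edges: 12 + 12 = 24
Edges drawn: 6
Remaining: 24 - 6 = 18

18


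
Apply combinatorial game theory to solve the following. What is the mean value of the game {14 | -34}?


Game = {14 | -34}, a switch {a | b} with numbers a > b.
Its thermograph has left wall a - t and right wall b + t, which meet at t = (a - b)/2, where both equal (a + b)/2. So the mast (mean value) is at (a + b)/2.
Mean = (14 + (-34))/2 = -20/2 = -10

-10


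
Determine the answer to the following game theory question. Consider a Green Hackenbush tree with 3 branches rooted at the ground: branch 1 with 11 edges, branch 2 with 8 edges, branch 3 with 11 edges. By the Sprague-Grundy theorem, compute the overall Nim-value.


The tree has 3 branches from the ground vertex.
In Green Hackenbush, the Nim-value of a simple path of length k is k.
Branch 1: length 11, Nim-value = 11
Branch 2: length 8, Nim-value = 8
Branch 3: length 11, Nim-value = 11
Total Nim-value = XOR of all branch values:
0 XOR 11 = 11
11 XOR 8 = 3
3 XOR 11 = 8
Nim-value of the tree = 8

8


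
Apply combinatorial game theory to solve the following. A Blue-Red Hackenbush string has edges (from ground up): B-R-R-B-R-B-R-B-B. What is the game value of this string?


Edges (from ground): B-R-R-B-R-B-R-B-B
By Berlekamp's sign-expansion rule, a Blue-Red Hackenbush stalk has the value of the surreal number whose sign sequence is the edge sequence with B -> + and R -> -.
Sign sequence: +--+-+-++
Trace the sign expansion in the surreal number tree, starting from 0:
Edge 1: B (sign +) -> bounds (0, +inf), value = 1
Edge 2: R (sign -) -> bounds (0, 1), value = 1/2
Edge 3: R (sign -) -> bounds (0, 1/2), value = 1/4
Edge 4: B (sign +) -> bounds (1/4, 1/2), value = 3/8
Edge 5: R (sign -) -> bounds (1/4, 3/8), value = 5/16
Edge 6: B (sign +) -> bounds (5/16, 3/8), value = 11/32
Edge 7: R (sign -) -> bounds (5/16, 11/32), value = 21/64
Edge 8: B (sign +) -> bounds (21/64, 11/32), value = 43/128
Edge 9: B (sign +) -> bounds (43/128, 11/32), value = 87/256
Game value = 87/256

87/256


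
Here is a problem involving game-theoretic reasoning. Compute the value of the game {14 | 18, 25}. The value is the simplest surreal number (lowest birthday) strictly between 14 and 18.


Left options: {14}, max = 14
Right options: {18, 25}, min = 18
All options are numbers and max(Left) < min(Right), so by the simplicity theorem the value is the simplest (earliest-born) number strictly between 14 and 18.
Integers 15 through 17 all lie strictly between 14 and 18.
Among integers, the simplest (lowest birthday = smallest |n|; 0 is born on day 0, +-n on day n) is 15.
No non-integer in the interval can be simpler: if x is a non-integer in the interval, then floor(x) or ceil(x) also lies in the interval (the interval contains an integer), and both are proper prefixes of x's sign expansion, i.e. born earlier. So the game value is 15.
Game value = 15

15


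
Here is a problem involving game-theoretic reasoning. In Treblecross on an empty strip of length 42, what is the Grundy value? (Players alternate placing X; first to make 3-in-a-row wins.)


Treblecross: place X on empty cells; 3-in-a-row wins.
Playing within two cells of an existing X lets the opponent win at once, so sensible play treats the cells i-2..i+2 around each X as dead. The player left with no safe cell loses, so this is a normal-play take-away game on strips of safe cells.
Placing X at cell i (0-indexed) of a strip of k safe cells leaves independent strips of sizes max(0, i-2) and max(0, k-i-3). Hence G(k) = mex{ G(max(0,i-2)) XOR G(max(0,k-i-3)) : 0 <= i < k }, with G(0) = 0.
G(1): splits (0,0):0^0=0 -> mex({0}) = 1
G(2): splits (0,0):0^0=0 -> mex({0}) = 1
G(3): splits (0,0):0^0=0 -> mex({0}) = 1
G(4): splits (0,1):0^1=1 (0,0):0^0=0 -> mex({0, 1}) = 2
G(5): splits (0,2):0^1=1 (0,1):0^1=1 (0,0):0^0=0 -> mex({0, 1}) = 2
G(6) = mex({1}) = 0
G(7) = mex({0, 1, 2}) = 3
G(8) = mex({0, 1, 2}) = 3
G(9) = mex({0, 2}) = 1
G(10) = mex({0, 2, 3}) = 1
G(11) = mex({0, 3}) = 1
G(12) = mex({1, 3}) = 0
G(13) = mex({0, 1, 2, 3}) = 4
G(14) = mex({0, 1, 2}) = 3
G(15) = mex({0, 1, 2}) = 3
G(16) = mex({0, 1, 2, 4}) = 3
G(17) = mex({0, 1, 3, 4}) = 2
G(18) = mex({0, 1, 3, 4}) = 2
G(19) = mex({0, 1, 3, 5}) = 2
G(20) = mex({0, 1, 2, 3, 5}) = 4
G(21) = mex({0, 1, 2, 3, 5}) = 4
G(22) = mex({1, 2, 6}) = 0
G(23) = mex({0, 1, 2, 3, 4, 6}) = 5
G(24) = mex({0, 1, 2, 3, 4}) = 5
G(25) = mex({0, 1, 3, 4, 7}) = 2
G(26) = mex({0, 1, 3, 4, 5, 7}) = 2
G(27) = mex({0, 1, 3, 5}) = 2
G(28) = mex({0, 1, 2, 5}) = 3
G(29) = mex({0, 1, 2, 4, 5, 6}) = 3
G(30) = mex({1, 2, 4, 6}) = 0
G(31) = mex({0, 1, 2, 3, 4, 6}) = 5
G(32) = mex({1, 2, 3, 4, 7}) = 0
G(33) = mex({0, 3, 7}) = 1
G(34) = mex({0, 2, 3, 5, 7}) = 1
G(35) = mex({0, 2, 3, 5, 6}) = 1
G(36) = mex({0, 1, 2, 5, 6}) = 3
G(37) = mex({0, 1, 2, 4, 5, 6}) = 3
G(38) = mex({0, 1, 2, 4}) = 3
G(39) = mex({0, 1, 2, 3, 4, 7}) = 5
G(40) = mex({0, 1, 2, 3, 4, 5, 7}) = 6
G(41) = mex({0, 1, 2, 3, 5, 7}) = 4
G(42) = mex({0, 1, 2, 3, 5, 6, 7}) = 4
Therefore G(42) = 4.

4


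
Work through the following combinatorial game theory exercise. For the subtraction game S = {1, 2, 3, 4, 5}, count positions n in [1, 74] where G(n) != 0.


Subtraction set S = {1, 2, 3, 4, 5}, so G(n) = n mod 6.
G(n) = 0 when n is a multiple of 6.
Multiples of 6 in [1, 74]: 12
N-positions (nonzero Grundy) = 74 - 12 = 62

62


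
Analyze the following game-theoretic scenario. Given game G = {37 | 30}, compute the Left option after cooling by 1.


Original game: {37 | 30} (a switch {a | b} with a > b).
Cooling by t (for t below the temperature (a - b)/2 = 7/2) taxes each move by t: {a | b} cooled by t is {a - t | b + t}.
Cooling amount: t = 1
Cooled Left option: 37 - 1 = 36
Cooled Right option: 30 + 1 = 31
Cooled game: {36 | 31}
Left option = 36

36


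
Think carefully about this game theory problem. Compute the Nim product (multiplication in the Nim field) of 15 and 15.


Nim multiplication is bilinear over XOR: (u XOR v) * w = (u*w) XOR (v*w).
So we split each operand into its bit components and XOR the pairwise Nim products.
15 = 1 + 2 + 4 + 8 (as XOR of powers of 2).
15 = 1 + 2 + 4 + 8 (as XOR of powers of 2).
Using the standard Nim-product table on single bits:
  2*2 = 3,   2*4 = 8,   2*8 = 12,
  4*4 = 6,   4*8 = 11,  8*8 = 13,
and  1*x = x (identity), k*l = l*k (commutative).
Pairwise Nim products:
  1 * 1 = 1
  1 * 2 = 2
  1 * 4 = 4
  1 * 8 = 8
  2 * 1 = 2
  2 * 2 = 3
  2 * 4 = 8
  2 * 8 = 12
  4 * 1 = 4
  4 * 2 = 8
  4 * 4 = 6
  4 * 8 = 11
  8 * 1 = 8
  8 * 2 = 12
  8 * 4 = 11
  8 * 8 = 13
XOR them: 1 XOR 2 XOR 4 XOR 8 XOR 2 XOR 3 XOR 8 XOR 12 XOR 4 XOR 8 XOR 6 XOR 11 XOR 8 XOR 12 XOR 11 XOR 13 = 9.
Result: 15 * 15 = 9 (in Nim).

9


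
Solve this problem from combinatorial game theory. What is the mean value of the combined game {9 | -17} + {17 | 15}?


G1 = {9 | -17}, G2 = {17 | 15}
Each is a switch {a | b} with numbers a > b; its mean value is (a + b)/2, and mean value is additive over game sums: m(G1 + G2) = m(G1) + m(G2).
Mean of G1 = (9 + (-17))/2 = -8/2 = -4
Mean of G2 = (17 + (15))/2 = 32/2 = 16
Mean of G1 + G2 = -4 + 16 = 12

12


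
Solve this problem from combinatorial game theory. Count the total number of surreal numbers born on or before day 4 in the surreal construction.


Day 0: {|} = 0 is born. Count = 1.
Day n: the number of surreal numbers born by day n is 2^(n+1) - 1.
By day 0: 2^1 - 1 = 1
By day 1: 2^2 - 1 = 3
By day 2: 2^3 - 1 = 7
By day 3: 2^4 - 1 = 15
By day 4: 2^5 - 1 = 31
By day 4: 31 surreal numbers.

31


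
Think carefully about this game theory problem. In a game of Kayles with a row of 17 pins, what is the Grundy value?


Kayles: a move removes 1 or 2 adjacent pins from a contiguous row.
Removing pins from a row of k leaves two independent rows (a, b) with a + b = k - 1 (one pin) or a + b = k - 2 (two pins); an end removal gives a = 0.
By Sprague-Grundy, G(k) = mex{ G(a) XOR G(b) } over all these splits. G(0) = 0.
G(1): splits (0,0):0^0=0 -> mex({0}) = 1
G(2): splits (0,1):0^1=1 (0,0):0^0=0 -> mex({0, 1}) = 2
G(3): splits (0,2):0^2=2 (1,1):1^1=0 (0,1):0^1=1 -> mex({0, 1, 2}) = 3
G(4): splits (0,3):0^3=3 (1,2):1^2=3 (0,2):0^2=2 (1,1):1^1=0 -> mex({0, 2, 3}) = 1
G(5): splits (0,4):0^1=1 (1,3):1^3=2 (2,2):2^2=0 (0,3):0^3=3 (1,2):1^2=3 -> mex({0, 1, 2, 3}) = 4
G(6) = mex({0, 1, 2, 4}) = 3
G(7) = mex({0, 1, 3, 4, 5}) = 2
G(8) = mex({0, 2, 3, 5, 6}) = 1
G(9) = mex({0, 1, 2, 3, 6, 7}) = 4
G(10) = mex({0, 1, 3, 4, 5, 7}) = 2
G(11) = mex({0, 1, 2, 3, 4, 5}) = 6
G(12) = mex({0, 1, 2, 3, 5, 6, 7}) = 4
G(13) = mex({0, 2, 3, 4, 6, 7}) = 1
G(14) = mex({0, 1, 4, 5, 6, 7}) = 2
G(15) = mex({0, 1, 2, 3, 4, 5, 6}) = 7
G(16) = mex({0, 2, 3, 5, 6, 7}) = 1
G(17) = mex({0, 1, 2, 3, 5, 6, 7}) = 4
Therefore G(17) = 4.

4


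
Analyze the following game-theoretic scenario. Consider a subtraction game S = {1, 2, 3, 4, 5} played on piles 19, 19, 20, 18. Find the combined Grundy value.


Subtraction set: {1, 2, 3, 4, 5}
For this subtraction set, G(n) = n mod 6 (period = max + 1 = 6).
Pile 1 (size 19): G(19) = 19 mod 6 = 1
Pile 2 (size 19): G(19) = 19 mod 6 = 1
Pile 3 (size 20): G(20) = 20 mod 6 = 2
Pile 4 (size 18): G(18) = 18 mod 6 = 0
Total Grundy value = XOR of all: 1 XOR 1 XOR 2 XOR 0 = 2

2


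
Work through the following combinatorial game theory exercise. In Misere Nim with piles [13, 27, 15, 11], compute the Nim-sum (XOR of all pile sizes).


We need the XOR (exclusive or) of all pile sizes.
After XOR-ing pile 1 (size 13): 0 XOR 13 = 13
After XOR-ing pile 2 (size 27): 13 XOR 27 = 22
After XOR-ing pile 3 (size 15): 22 XOR 15 = 25
After XOR-ing pile 4 (size 11): 25 XOR 11 = 18
The Nim-value of this position is 18.

18


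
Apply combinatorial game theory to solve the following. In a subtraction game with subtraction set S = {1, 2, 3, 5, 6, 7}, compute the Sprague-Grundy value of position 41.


The subtraction set is S = {1, 2, 3, 5, 6, 7}.
G(k) = mex{ G(k - s) : s in S, s <= k }. We compute iteratively: G(0) = 0.
G(1) = mex({0}) = 1
G(2) = mex({0, 1}) = 2
G(3) = mex({0, 1, 2}) = 3
G(4) = mex({1, 2, 3}) = 0
G(5) = mex({0, 2, 3}) = 1
G(6) = mex({0, 1, 3}) = 2
G(7) = mex({0, 1, 2}) = 3
G(8) = mex({1, 2, 3}) = 0
G(9) = mex({0, 2, 3}) = 1
G(10) = mex({0, 1, 3}) = 2
Observe that G(4)..G(10) = 0, 1, 2, 3, 0, 1, 2 repeats G(0)..G(6) = 0, 1, 2, 3, 0, 1, 2.
For k >= max(S) = 7, G(k) is determined by the previous 7 values G(k-7)..G(k-1); a window of 7 consecutive values has recurred shifted by 4, so by induction G(k + 4) = G(k) for all k >= 0: the sequence is periodic from the start with period 4.
One period: G(0..3) = 0, 1, 2, 3.
41 mod 4 = 1, so G(41) = G(1) = 1.

1


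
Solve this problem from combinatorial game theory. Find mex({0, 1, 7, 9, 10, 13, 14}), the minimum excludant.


Set = {0, 1, 7, 9, 10, 13, 14}
0 is in the set.
1 is in the set.
2 is NOT in the set. This is the mex.
mex = 2

2


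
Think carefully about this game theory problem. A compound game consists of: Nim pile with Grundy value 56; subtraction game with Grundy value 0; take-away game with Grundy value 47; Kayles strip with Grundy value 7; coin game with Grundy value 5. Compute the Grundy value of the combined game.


By the Sprague-Grundy theorem, the Grundy value of a sum of games is the XOR of individual Grundy values.
Nim pile: Grundy value = 56. Running XOR: 0 XOR 56 = 56
subtraction game: Grundy value = 0. Running XOR: 56 XOR 0 = 56
take-away game: Grundy value = 47. Running XOR: 56 XOR 47 = 23
Kayles strip: Grundy value = 7. Running XOR: 23 XOR 7 = 16
coin game: Grundy value = 5. Running XOR: 16 XOR 5 = 21
The combined Grundy value is 21.

21


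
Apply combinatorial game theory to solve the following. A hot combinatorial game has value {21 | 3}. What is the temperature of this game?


The game is {21 | 3}, a switch {a | b} with numbers a > b.
Cooling {a | b} by t gives {a - t | b + t}, which stops being hot when a - t = b + t, i.e. at t = (a - b)/2. So the temperature of a switch is (a - b)/2.
Temperature = (Left option - Right option) / 2
= (21 - (3)) / 2
= 18 / 2
= 9

9


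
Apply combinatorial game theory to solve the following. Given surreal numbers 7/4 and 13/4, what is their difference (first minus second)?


x = 7/4, y = 13/4
Converting to common denominator: 4
x = 7/4, y = 13/4
x - y = 7/4 - 13/4 = -3/2

-3/2


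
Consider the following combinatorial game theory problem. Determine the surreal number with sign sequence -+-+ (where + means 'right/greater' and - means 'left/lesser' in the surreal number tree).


Sign expansion: -+-+
Rule: track bounds (lo, hi), initially (-inf, +inf). On '+', the current value becomes lo and we move to the simplest number in (value, hi): value + 1 if hi = +inf, otherwise the midpoint (value + hi)/2. On '-', the current value becomes hi and we move to value - 1 if lo = -inf, otherwise the midpoint (lo + value)/2.
Start at 0.
Step 1: sign = -, move left. Bounds: (-inf, 0). Value = -1
Step 2: sign = +, move right. Bounds: (-1, 0). Value = -1/2
Step 3: sign = -, move left. Bounds: (-1, -1/2). Value = -3/4
Step 4: sign = +, move right. Bounds: (-3/4, -1/2). Value = -5/8
The surreal number with sign expansion -+-+ is -5/8.

-5/8


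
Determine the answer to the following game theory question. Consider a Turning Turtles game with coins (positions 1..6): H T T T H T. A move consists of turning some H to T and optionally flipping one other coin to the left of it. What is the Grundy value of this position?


Coins: H T T T H T
Key fact: a single head at position k behaves exactly like a Nim heap of size k (turning it to T and optionally flipping a coin at j < k corresponds to moving the heap from k to j, or to 0), and heads combine as a disjunctive sum (two heads at the same place would cancel, matching j XOR j = 0). So the Nim-value is the XOR of the 1-indexed positions of the heads.
Face-up positions (1-indexed): [1, 5]
XOR 0 with 1: 0 XOR 1 = 1
XOR 1 with 5: 1 XOR 5 = 4
Nim-value = 4

4


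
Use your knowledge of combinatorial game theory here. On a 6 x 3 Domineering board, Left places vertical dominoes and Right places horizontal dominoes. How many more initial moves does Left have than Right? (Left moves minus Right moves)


Board is 6 x 3 (rows x cols).
Left (vertical) placements: (rows-1) * cols = 5 * 3 = 15
Right (horizontal) placements: rows * (cols-1) = 6 * 2 = 12
Advantage = Left - Right = 15 - 12 = 3

3


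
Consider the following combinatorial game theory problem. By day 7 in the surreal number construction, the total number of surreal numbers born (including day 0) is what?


Day 0: {|} = 0 is born. Count = 1.
Day n: the number of surreal numbers born by day n is 2^(n+1) - 1.
By day 0: 2^1 - 1 = 1
By day 1: 2^2 - 1 = 3
By day 2: 2^3 - 1 = 7
By day 3: 2^4 - 1 = 15
By day 4: 2^5 - 1 = 31
By day 5: 2^6 - 1 = 63
By day 6: 2^7 - 1 = 127
By day 7: 2^8 - 1 = 255
By day 7: 255 surreal numbers.

255


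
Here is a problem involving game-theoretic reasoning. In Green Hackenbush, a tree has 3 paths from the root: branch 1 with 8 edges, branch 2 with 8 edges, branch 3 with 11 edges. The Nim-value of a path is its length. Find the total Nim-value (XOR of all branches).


The tree has 3 branches from the ground vertex.
In Green Hackenbush, the Nim-value of a simple path of length k is k.
Branch 1: length 8, Nim-value = 8
Branch 2: length 8, Nim-value = 8
Branch 3: length 11, Nim-value = 11
Total Nim-value = XOR of all branch values:
0 XOR 8 = 8
8 XOR 8 = 0
0 XOR 11 = 11
Nim-value of the tree = 11

11


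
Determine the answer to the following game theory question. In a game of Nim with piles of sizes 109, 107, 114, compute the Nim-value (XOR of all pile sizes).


We need the XOR (exclusive or) of all pile sizes.
After XOR-ing pile 1 (size 109): 0 XOR 109 = 109
After XOR-ing pile 2 (size 107): 109 XOR 107 = 6
After XOR-ing pile 3 (size 114): 6 XOR 114 = 116
The Nim-value of this position is 116.

116


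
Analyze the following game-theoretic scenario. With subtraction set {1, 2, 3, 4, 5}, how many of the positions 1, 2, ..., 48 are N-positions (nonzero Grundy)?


Subtraction set S = {1, 2, 3, 4, 5}, so G(n) = n mod 6.
G(n) = 0 when n is a multiple of 6.
Multiples of 6 in [1, 48]: 8
N-positions (nonzero Grundy) = 48 - 8 = 40

40


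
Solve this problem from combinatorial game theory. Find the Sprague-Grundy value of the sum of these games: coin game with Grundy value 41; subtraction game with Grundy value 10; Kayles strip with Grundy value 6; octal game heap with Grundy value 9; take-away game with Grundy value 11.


By the Sprague-Grundy theorem, the Grundy value of a sum of games is the XOR of individual Grundy values.
coin game: Grundy value = 41. Running XOR: 0 XOR 41 = 41
subtraction game: Grundy value = 10. Running XOR: 41 XOR 10 = 35
Kayles strip: Grundy value = 6. Running XOR: 35 XOR 6 = 37
octal game heap: Grundy value = 9. Running XOR: 37 XOR 9 = 44
take-away game: Grundy value = 11. Running XOR: 44 XOR 11 = 39
The combined Grundy value is 39.

39


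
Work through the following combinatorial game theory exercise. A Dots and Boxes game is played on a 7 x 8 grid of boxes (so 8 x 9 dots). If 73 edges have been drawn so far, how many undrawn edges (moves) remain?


Grid: 7 x 8 boxes, i.e. 8 rows and 9 columns of dots.
Horizontal edges: (rows + 1) * cols = 8 * 8 = 64
Vertical edges: rows * (cols + 1) = 7 * 9 = 63
Total edges: 64 + 63 = 127
Edges drawn: 73
Remaining: 127 - 73 = 54

54


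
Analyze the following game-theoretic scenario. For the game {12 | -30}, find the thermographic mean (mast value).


Game = {12 | -30}, a switch {a | b} with numbers a > b.
Its thermograph has left wall a - t and right wall b + t, which meet at t = (a - b)/2, where both equal (a + b)/2. So the mast (mean value) is at (a + b)/2.
Mean = (12 + (-30))/2 = -18/2 = -9

-9


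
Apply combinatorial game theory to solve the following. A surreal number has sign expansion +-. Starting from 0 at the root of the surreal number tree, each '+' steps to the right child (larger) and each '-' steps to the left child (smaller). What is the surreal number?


Sign expansion: +-
Rule: track bounds (lo, hi), initially (-inf, +inf). On '+', the current value becomes lo and we move to the simplest number in (value, hi): value + 1 if hi = +inf, otherwise the midpoint (value + hi)/2. On '-', the current value becomes hi and we move to value - 1 if lo = -inf, otherwise the midpoint (lo + value)/2.
Start at 0.
Step 1: sign = +, move right. Bounds: (0, +inf). Value = 1
Step 2: sign = -, move left. Bounds: (0, 1). Value = 1/2
The surreal number with sign expansion +- is 1/2.

1/2


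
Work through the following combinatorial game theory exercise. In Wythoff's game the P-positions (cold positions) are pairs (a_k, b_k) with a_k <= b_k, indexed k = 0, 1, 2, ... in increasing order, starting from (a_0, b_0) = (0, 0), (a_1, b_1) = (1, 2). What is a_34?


By Wythoff's theorem, a_k = floor(k * phi) and b_k = floor(k * phi^2) = a_k + k, where phi = (1 + sqrt(5))/2 is the golden ratio.
phi = (1 + sqrt(5))/2 = 1.618034
k = 34
k * phi = 34 * 1.618034 = 55.013156
a_34 = floor(k * phi) = 55

55


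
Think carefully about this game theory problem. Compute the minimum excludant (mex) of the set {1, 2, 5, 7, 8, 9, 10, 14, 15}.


Set = {1, 2, 5, 7, 8, 9, 10, 14, 15}
0 is NOT in the set. This is the mex.
mex = 0

0


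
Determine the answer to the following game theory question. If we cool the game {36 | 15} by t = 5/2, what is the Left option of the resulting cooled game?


Original game: {36 | 15} (a switch {a | b} with a > b).
Cooling by t (for t below the temperature (a - b)/2 = 21/2) taxes each move by t: {a | b} cooled by t is {a - t | b + t}.
Cooling amount: t = 5/2
Cooled Left option: 36 - 5/2 = 67/2
Cooled Right option: 15 + 5/2 = 35/2
Cooled game: {67/2 | 35/2}
Left option = 67/2

67/2


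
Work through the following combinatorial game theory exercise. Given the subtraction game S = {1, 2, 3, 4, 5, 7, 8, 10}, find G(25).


The subtraction set is S = {1, 2, 3, 4, 5, 7, 8, 10}.
G(k) = mex{ G(k - s) : s in S, s <= k }. We compute iteratively: G(0) = 0.
G(1) = mex({0}) = 1
G(2) = mex({0, 1}) = 2
G(3) = mex({0, 1, 2}) = 3
G(4) = mex({0, 1, 2, 3}) = 4
G(5) = mex({0, 1, 2, 3, 4}) = 5
G(6) = mex({1, 2, 3, 4, 5}) = 0
G(7) = mex({0, 2, 3, 4, 5}) = 1
G(8) = mex({0, 1, 3, 4, 5}) = 2
G(9) = mex({0, 1, 2, 4, 5}) = 3
G(10) = mex({0, 1, 2, 3, 5}) = 4
G(11) = mex({0, 1, 2, 3, 4}) = 5
G(12) = mex({1, 2, 3, 4, 5}) = 0
G(13) = mex({0, 2, 3, 4, 5}) = 1
G(14) = mex({0, 1, 3, 4, 5}) = 2
G(15) = mex({0, 1, 2, 4, 5}) = 3
Observe that G(6)..G(15) = 0, 1, 2, 3, 4, 5, 0, 1, 2, 3 repeats G(0)..G(9) = 0, 1, 2, 3, 4, 5, 0, 1, 2, 3.
For k >= max(S) = 10, G(k) is determined by the previous 10 values G(k-10)..G(k-1); a window of 10 consecutive values has recurred shifted by 6, so by induction G(k + 6) = G(k) for all k >= 0: the sequence is periodic from the start with period 6.
One period: G(0..5) = 0, 1, 2, 3, 4, 5.
25 mod 6 = 1, so G(25) = G(1) = 1.

1


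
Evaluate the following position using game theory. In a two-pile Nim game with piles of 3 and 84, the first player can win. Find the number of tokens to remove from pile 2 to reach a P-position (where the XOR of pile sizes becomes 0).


Piles: 3 and 84
Current XOR: 3 XOR 84 = 87 (non-zero, so this is an N-position).
To make the XOR zero, we need to find a move that balances the piles.
For pile 2 (size 84): target = 84 XOR 87 = 3
We reduce pile 2 from 84 to 3.
Tokens removed: 84 - 3 = 81
Verification: 3 XOR 3 = 0

81


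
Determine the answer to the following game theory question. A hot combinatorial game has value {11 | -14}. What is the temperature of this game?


The game is {11 | -14}, a switch {a | b} with numbers a > b.
Cooling {a | b} by t gives {a - t | b + t}, which stops being hot when a - t = b + t, i.e. at t = (a - b)/2. So the temperature of a switch is (a - b)/2.
Temperature = (Left option - Right option) / 2
= (11 - (-14)) / 2
= 25 / 2
= 25/2

25/2


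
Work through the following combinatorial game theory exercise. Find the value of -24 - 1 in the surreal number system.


x = -24, y = 1
x - y = -24 - 1 = -25

-25


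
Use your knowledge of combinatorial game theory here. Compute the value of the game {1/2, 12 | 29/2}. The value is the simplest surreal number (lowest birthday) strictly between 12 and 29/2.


Left options: {1/2, 12}, max = 12
Right options: {29/2}, min = 29/2
All options are numbers and max(Left) < min(Right), so by the simplicity theorem the value is the simplest (earliest-born) number strictly between 12 and 29/2.
Integers 13 through 14 all lie strictly between 12 and 29/2.
Among integers, the simplest (lowest birthday = smallest |n|; 0 is born on day 0, +-n on day n) is 13.
No non-integer in the interval can be simpler: if x is a non-integer in the interval, then floor(x) or ceil(x) also lies in the interval (the interval contains an integer), and both are proper prefixes of x's sign expansion, i.e. born earlier. So the game value is 13.
Game value = 13

13


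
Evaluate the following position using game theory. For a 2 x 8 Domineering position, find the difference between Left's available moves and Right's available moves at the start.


Board is 2 x 8 (rows x cols).
Left (vertical) placements: (rows-1) * cols = 1 * 8 = 8
Right (horizontal) placements: rows * (cols-1) = 2 * 7 = 14
Advantage = Left - Right = 8 - 14 = -6

-6


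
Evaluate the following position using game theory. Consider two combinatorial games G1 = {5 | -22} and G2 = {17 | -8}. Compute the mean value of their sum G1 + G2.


G1 = {5 | -22}, G2 = {17 | -8}
Each is a switch {a | b} with numbers a > b; its mean value is (a + b)/2, and mean value is additive over game sums: m(G1 + G2) = m(G1) + m(G2).
Mean of G1 = (5 + (-22))/2 = -17/2 = -17/2
Mean of G2 = (17 + (-8))/2 = 9/2 = 9/2
Mean of G1 + G2 = -17/2 + 9/2 = -4

-4


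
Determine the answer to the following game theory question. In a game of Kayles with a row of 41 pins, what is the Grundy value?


Kayles: a move removes 1 or 2 adjacent pins from a contiguous row.
Removing pins from a row of k leaves two independent rows (a, b) with a + b = k - 1 (one pin) or a + b = k - 2 (two pins); an end removal gives a = 0.
By Sprague-Grundy, G(k) = mex{ G(a) XOR G(b) } over all these splits. G(0) = 0.
G(1): splits (0,0):0^0=0 -> mex({0}) = 1
G(2): splits (0,1):0^1=1 (0,0):0^0=0 -> mex({0, 1}) = 2
G(3): splits (0,2):0^2=2 (1,1):1^1=0 (0,1):0^1=1 -> mex({0, 1, 2}) = 3
G(4): splits (0,3):0^3=3 (1,2):1^2=3 (0,2):0^2=2 (1,1):1^1=0 -> mex({0, 2, 3}) = 1
G(5): splits (0,4):0^1=1 (1,3):1^3=2 (2,2):2^2=0 (0,3):0^3=3 (1,2):1^2=3 -> mex({0, 1, 2, 3}) = 4
G(6) = mex({0, 1, 2, 4}) = 3
G(7) = mex({0, 1, 3, 4, 5}) = 2
G(8) = mex({0, 2, 3, 5, 6}) = 1
G(9) = mex({0, 1, 2, 3, 6, 7}) = 4
G(10) = mex({0, 1, 3, 4, 5, 7}) = 2
G(11) = mex({0, 1, 2, 3, 4, 5}) = 6
G(12) = mex({0, 1, 2, 3, 5, 6, 7}) = 4
G(13) = mex({0, 2, 3, 4, 6, 7}) = 1
G(14) = mex({0, 1, 4, 5, 6, 7}) = 2
G(15) = mex({0, 1, 2, 3, 4, 5, 6}) = 7
G(16) = mex({0, 2, 3, 5, 6, 7}) = 1
G(17) = mex({0, 1, 2, 3, 5, 6, 7}) = 4
G(18) = mex({0, 1, 2, 4, 5, 6}) = 3
G(19) = mex({0, 1, 3, 4, 5, 7}) = 2
G(20) = mex({0, 2, 3, 4, 5, 6, 7}) = 1
G(21) = mex({0, 1, 2, 3, 5, 6, 7}) = 4
G(22) = mex({0, 1, 2, 3, 4, 5, 7}) = 6
G(23) = mex({0, 1, 2, 3, 4, 5, 6}) = 7
G(24) = mex({0, 1, 2, 3, 5, 6, 7}) = 4
G(25) = mex({0, 2, 3, 4, 6, 7}) = 1
G(26) = mex({0, 1, 3, 4, 5, 6, 7}) = 2
G(27) = mex({0, 1, 2, 3, 4, 5, 6, 7}) = 8
G(28) = mex({0, 1, 2, 3, 4, 6, 7, 8}) = 5
G(29) = mex({0, 1, 2, 3, 5, 6, 7, 8, 9}) = 4
G(30) = mex({0, 1, 2, 3, 4, 5, 6, 9, 10}) = 7
G(31) = mex({0, 1, 3, 4, 5, 7, 10, 11}) = 2
G(32) = mex({0, 2, 3, 4, 5, 6, 7, 9, 11}) = 1
G(33) = mex({0, 1, 2, 3, 4, 5, 6, 7, 9, 12}) = 8
G(34) = mex({0, 1, 2, 3, 4, 5, 7, 8, 11, 12}) = 6
G(35) = mex({0, 1, 2, 3, 4, 5, 6, 8, 9, 10, 11}) = 7
G(36) = mex({0, 1, 2, 3, 5, 6, 7, 9, 10}) = 4
G(37) = mex({0, 2, 3, 4, 6, 7, 9, 10, 11, 12}) = 1
G(38) = mex({0, 1, 3, 4, 5, 6, 7, 9, 10, 11, 12}) = 2
G(39) = mex({0, 1, 2, 4, 5, 6, 7, 9, 10, 12, 14}) = 3
G(40) = mex({0, 2, 3, 4, 6, 7, 11, 12, 14}) = 1
G(41) = mex({0, 1, 2, 3, 5, 6, 7, 9, 10, 11, 12}) = 4
Therefore G(41) = 4.

4


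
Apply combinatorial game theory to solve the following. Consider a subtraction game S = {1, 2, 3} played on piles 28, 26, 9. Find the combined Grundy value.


Subtraction set: {1, 2, 3}
For this subtraction set, G(n) = n mod 4 (period = max + 1 = 4).
Pile 1 (size 28): G(28) = 28 mod 4 = 0
Pile 2 (size 26): G(26) = 26 mod 4 = 2
Pile 3 (size 9): G(9) = 9 mod 4 = 1
Total Grundy value = XOR of all: 0 XOR 2 XOR 1 = 3

3


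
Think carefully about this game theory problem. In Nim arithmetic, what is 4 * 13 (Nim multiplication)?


Nim multiplication is bilinear over XOR: (u XOR v) * w = (u*w) XOR (v*w).
So we split each operand into its bit components and XOR the pairwise Nim products.
4 = 4 (as XOR of powers of 2).
13 = 1 + 4 + 8 (as XOR of powers of 2).
Using the standard Nim-product table on single bits:
  2*2 = 3,   2*4 = 8,   2*8 = 12,
  4*4 = 6,   4*8 = 11,  8*8 = 13,
and  1*x = x (identity), k*l = l*k (commutative).
Pairwise Nim products:
  4 * 1 = 4
  4 * 4 = 6
  4 * 8 = 11
XOR them: 4 XOR 6 XOR 11 = 9.
Result: 4 * 13 = 9 (in Nim).

9


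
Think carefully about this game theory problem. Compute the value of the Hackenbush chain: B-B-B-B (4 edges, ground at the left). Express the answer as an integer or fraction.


Edges (from ground): B-B-B-B
By Berlekamp's sign-expansion rule, a Blue-Red Hackenbush stalk has the value of the surreal number whose sign sequence is the edge sequence with B -> + and R -> -.
Sign sequence: ++++
Trace the sign expansion in the surreal number tree, starting from 0:
Edge 1: B (sign +) -> bounds (0, +inf), value = 1
Edge 2: B (sign +) -> bounds (1, +inf), value = 2
Edge 3: B (sign +) -> bounds (2, +inf), value = 3
Edge 4: B (sign +) -> bounds (3, +inf), value = 4
Game value = 4

4


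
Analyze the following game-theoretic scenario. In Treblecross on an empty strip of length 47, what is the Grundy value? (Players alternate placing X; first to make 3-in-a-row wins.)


Treblecross: place X on empty cells; 3-in-a-row wins.
Playing within two cells of an existing X lets the opponent win at once, so sensible play treats the cells i-2..i+2 around each X as dead. The player left with no safe cell loses, so this is a normal-play take-away game on strips of safe cells.
Placing X at cell i (0-indexed) of a strip of k safe cells leaves independent strips of sizes max(0, i-2) and max(0, k-i-3). Hence G(k) = mex{ G(max(0,i-2)) XOR G(max(0,k-i-3)) : 0 <= i < k }, with G(0) = 0.
G(1): splits (0,0):0^0=0 -> mex({0}) = 1
G(2): splits (0,0):0^0=0 -> mex({0}) = 1
G(3): splits (0,0):0^0=0 -> mex({0}) = 1
G(4): splits (0,1):0^1=1 (0,0):0^0=0 -> mex({0, 1}) = 2
G(5): splits (0,2):0^1=1 (0,1):0^1=1 (0,0):0^0=0 -> mex({0, 1}) = 2
G(6) = mex({1}) = 0
G(7) = mex({0, 1, 2}) = 3
G(8) = mex({0, 1, 2}) = 3
G(9) = mex({0, 2}) = 1
G(10) = mex({0, 2, 3}) = 1
G(11) = mex({0, 3}) = 1
G(12) = mex({1, 3}) = 0
G(13) = mex({0, 1, 2, 3}) = 4
G(14) = mex({0, 1, 2}) = 3
G(15) = mex({0, 1, 2}) = 3
G(16) = mex({0, 1, 2, 4}) = 3
G(17) = mex({0, 1, 3, 4}) = 2
G(18) = mex({0, 1, 3, 4}) = 2
G(19) = mex({0, 1, 3, 5}) = 2
G(20) = mex({0, 1, 2, 3, 5}) = 4
G(21) = mex({0, 1, 2, 3, 5}) = 4
G(22) = mex({1, 2, 6}) = 0
G(23) = mex({0, 1, 2, 3, 4, 6}) = 5
G(24) = mex({0, 1, 2, 3, 4}) = 5
G(25) = mex({0, 1, 3, 4, 7}) = 2
G(26) = mex({0, 1, 3, 4, 5, 7}) = 2
G(27) = mex({0, 1, 3, 5}) = 2
G(28) = mex({0, 1, 2, 5}) = 3
G(29) = mex({0, 1, 2, 4, 5, 6}) = 3
G(30) = mex({1, 2, 4, 6}) = 0
G(31) = mex({0, 1, 2, 3, 4, 6}) = 5
G(32) = mex({1, 2, 3, 4, 7}) = 0
G(33) = mex({0, 3, 7}) = 1
G(34) = mex({0, 2, 3, 5, 7}) = 1
G(35) = mex({0, 2, 3, 5, 6}) = 1
G(36) = mex({0, 1, 2, 5, 6}) = 3
G(37) = mex({0, 1, 2, 4, 5, 6}) = 3
G(38) = mex({0, 1, 2, 4}) = 3
G(39) = mex({0, 1, 2, 3, 4, 7}) = 5
G(40) = mex({0, 1, 2, 3, 4, 5, 7}) = 6
G(41) = mex({0, 1, 2, 3, 5, 7}) = 4
G(42) = mex({0, 1, 2, 3, 5, 6, 7}) = 4
G(43) = mex({0, 2, 3, 5, 6}) = 1
G(44) = mex({1, 2, 3, 4, 5, 6}) = 0
G(45) = mex({0, 1, 2, 3, 4, 6, 7}) = 5
G(46) = mex({0, 1, 2, 3, 4, 7}) = 5
G(47) = mex({0, 1, 2, 3, 4, 5, 7}) = 6
Therefore G(47) = 6.

6
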